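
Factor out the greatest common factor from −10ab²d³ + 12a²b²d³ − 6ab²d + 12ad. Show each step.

−10ab²d³ + 12a²b²d³ − 6ab²d + 12ad
= 2(−5ab²d³ + 6a²b²d³ − 3ab²d + 6ad)    [factor out 2]
= 2ad(−5b²d² + 6ab²d² − 3b² + 6)    [factor out ad]

2ad(−5b²d² + 6ab²d² − 3b² + 6)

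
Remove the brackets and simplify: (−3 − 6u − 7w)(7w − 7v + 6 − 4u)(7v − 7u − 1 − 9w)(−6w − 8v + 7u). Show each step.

(−3 − 6u − 7w)(7w − 7v + 6 − 4u)(7v − 7u − 1 − 9w)(−6w − 8v + 7u)
= (−21w + 21v − 18 + 12u − 42uw + 42uv − 36u + 24u² − 49w² + 49vw − 42w + 28uw)(7v − 7u − 1 − 9w)(−6w − 8v + 7u)    [distributive law]
= (−63w + 21v − 18 − 24u − 14uw + 42uv + 24u² − 49w² + 49vw)(7v − 7u − 1 − 9w)(−6w − 8v + 7u)    [combine like terms]
= (−441vw + 441uw + 63w + 567w² + 147v² − 147uv − 21v − 189vw − 126v + 126u + 18 + 162w − 168uv + 168u² + 24u + 216uw − 98uvw + 98u²w + 14uw + 126uw² + 294uv² − 294u²v − 42uv − 378uvw + 168u²v − 168u³ − 24u² − 216u²w − 343vw² + 343uw² + 49w² + 441w³ + 343v²w − 343uvw − 49vw − 441vw²)(−6w − 8v + 7u)    [distributive law]
= (−679vw + 671uw + 225w + 616w² + 147v² − 357uv − 147v + 150u + 18 + 144u² − 819uvw − 118u²w + 469uw² + 294uv² − 126u²v − 168u³ − 784vw² + 441w³ + 343v²w)(−6w − 8v + 7u)    [combine like terms]
= 4074vw² + 5432v²w − 4753uvw − 4026uw² − 5368uvw + 4697u²w − 1350w² − 1800vw + 1575uw − 3696w³ − 4928vw² + 4312uw² − 882v²w − 1176v³ + 1029uv² + 2142uvw + 2856uv² − 2499u²v + 882vw + 1176v² − 1029uv − 900uw − 1200uv + 1050u² − 108w − 144v + 126u − 864u²w − 1152u²v + 1008u³ + 4914uvw² + 6552uv²w − 5733u²vw + 708u²w² + 944u²vw − 826u³w − 2814uw³ − 3752uvw² + 3283u²w² − 1764uv²w − 2352uv³ + 2058u²v² + 756u²vw + 1008u²v² − 882u³v + 1008u³w + 1344u³v − 1176u⁴ + 4704vw³ + 6272v²w² − 5488uvw² − 2646w⁴ − 3528vw³ + 3087uw³ − 2058v²w² − 2744v³w + 2401uv²w    [distributive law]
= −854vw² + 4550v²w − 7979uvw + 286uw² + 3833u²w − 1350w² − 918vw + 675uw − 3696w³ − 1176v³ + 3885uv² − 3651u²v + 1176v² − 2229uv + 1050u² − 108w − 144v + 126u + 1008u³ − 4326uvw² + 7189uv²w − 4033u²vw + 3991u²w² + 182u³w + 273uw³ − 2352uv³ + 3066u²v² + 462u³v − 1176u⁴ + 1176vw³ + 4214v²w² − 2646w⁴ − 2744v³w    [combine like terms]

−854vw² + 4550v²w − 7979uvw + 286uw² + 3833u²w − 1350w² − 918vw + 675uw − 3696w³ − 1176v³ + 3885uv² − 3651u²v + 1176v² − 2229uv + 1050u² − 108w − 144v + 126u + 1008u³ − 4326uvw² + 7189uv²w − 4033u²vw + 3991u²w² + 182u³w + 273uw³ − 2352uv³ + 3066u²v² + 462u³v − 1176u⁴ + 1176vw³ + 4214v²w² − 2646w⁴ − 2744v³w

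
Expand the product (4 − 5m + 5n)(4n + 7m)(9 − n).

144n + 164n^2 + 252m + 107mn − 15mn^2 − 315m^2 + 35m^2n − 20n^3

(4 − 5m + 5n)(4n + 7m)(9 − n)
= (16n + 28m − 20mn − 35m^2 + 20n^2 + 35mn)(9 − n)    [distributive law]
= (16n + 28m + 15mn − 35m^2 + 20n^2)(9 − n)    [combine like terms]
= 144n − 16n^2 + 252m − 28mn + 135mn − 15mn^2 − 315m^2 + 35m^2n + 180n^2 − 20n^3    [distributive law]
= 144n + 164n^2 + 252m + 107mn − 15mn^2 − 315m^2 + 35m^2n − 20n^3    [combine like terms]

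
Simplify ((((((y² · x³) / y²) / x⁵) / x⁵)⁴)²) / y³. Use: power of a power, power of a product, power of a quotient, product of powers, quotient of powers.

x⁻⁵⁶·y⁻³

((((((y² · x³) / y²) / x⁵) / x⁵)⁴)²) / y³
= (((((y² · x³) / y²) / x⁵) / x⁵)⁸) / y³    [power of a power]
= (((((y² · x³) / y²) / x⁵)⁸) / ((x⁵)⁸)) / y³    [power of a quotient]
= (((((y² · x³) / y²)⁸) / ((x⁵)⁸)) / ((x⁵)⁸)) / y³    [power of a quotient]
= (((((y² · x³)⁸) / ((y²)⁸)) / ((x⁵)⁸)) / ((x⁵)⁸)) / y³    [power of a quotient]
= ((((((y²)⁸) · ((x³)⁸)) / ((y²)⁸)) / ((x⁵)⁸)) / ((x⁵)⁸)) / y³    [power of a product]
= ((((y¹⁶ · ((x³)⁸)) / ((y²)⁸)) / ((x⁵)⁸)) / ((x⁵)⁸)) / y³    [power of a power]
= ((((y¹⁶ · x²⁴) / ((y²)⁸)) / ((x⁵)⁸)) / ((x⁵)⁸)) / y³    [power of a power]
= ((((y¹⁶ · x²⁴) / y¹⁶) / ((x⁵)⁸)) / ((x⁵)⁸)) / y³    [power of a power]
= ((((y¹⁶ · x²⁴) / y¹⁶) / x⁴⁰) / ((x⁵)⁸)) / y³    [power of a power]
= ((((y¹⁶ · x²⁴) / y¹⁶) / x⁴⁰) / x⁴⁰) / y³    [power of a power]
= x⁻⁵⁶·y⁻³    [quotient of powers; product of powers]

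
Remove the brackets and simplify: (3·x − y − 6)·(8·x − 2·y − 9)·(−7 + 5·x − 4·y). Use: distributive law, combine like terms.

−543·x² + 120·x³ − 166·x²·y + 503·x·y + 66·x·y² + 795·x − 98·y² − 8·y³ − 363·y − 378

(3·x − y − 6)·(8·x − 2·y − 9)·(−7 + 5·x − 4·y)
= (24·x² − 6·x·y − 27·x − 8·x·y + 2·y² + 9·y − 48·x + 12·y + 54)·(−7 + 5·x − 4·y)    [distributive law]
= (24·x² − 14·x·y − 75·x + 2·y² + 21·y + 54)·(−7 + 5·x − 4·y)    [combine like terms]
= −168·x² + 120·x³ − 96·x²·y + 98·x·y − 70·x²·y + 56·x·y² + 525·x − 375·x² + 300·x·y − 14·y² + 10·x·y² − 8·y³ − 147·y + 105·x·y − 84·y² − 378 + 270·x − 216·y    [distributive law]
= −543·x² + 120·x³ − 166·x²·y + 503·x·y + 66·x·y² + 795·x − 98·y² − 8·y³ − 363·y − 378    [combine like terms]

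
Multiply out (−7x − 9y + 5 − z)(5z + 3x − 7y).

(−7x − 9y + 5 − z)(5z + 3x − 7y)
= −35xz − 21x^2 + 49xy − 45yz − 27xy + 63y^2 + 25z + 15x − 35y − 5z^2 − 3xz + 7yz    [distributive law]
= −38xz − 21x^2 + 22xy − 38yz + 63y^2 + 25z + 15x − 35y − 5z^2    [combine like terms]

−38xz − 21x^2 + 22xy − 38yz + 63y^2 + 25z + 15x − 35y − 5z^2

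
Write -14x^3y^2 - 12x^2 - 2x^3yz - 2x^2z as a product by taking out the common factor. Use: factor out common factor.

2x^2(-7xy^2 - 6 - xyz - z)

-14x^3y^2 - 12x^2 - 2x^3yz - 2x^2z
= 2(-7x^3y^2 - 6x^2 - x^3yz - x^2z)    [factor out 2]
= 2x^2(-7xy^2 - 6 - xyz - z)    [factor out x^2]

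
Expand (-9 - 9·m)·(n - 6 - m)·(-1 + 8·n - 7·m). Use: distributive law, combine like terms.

(-9 - 9·m)·(n - 6 - m)·(-1 + 8·n - 7·m)
= (-9·n + 54 + 9·m - 9·m·n + 54·m + 9·m^2)·(-1 + 8·n - 7·m)    [distributive law]
= (-9·n + 54 + 63·m - 9·m·n + 9·m^2)·(-1 + 8·n - 7·m)    [combine like terms]
= 9·n - 72·n^2 + 63·m·n - 54 + 432·n - 378·m - 63·m + 504·m·n - 441·m^2 + 9·m·n - 72·m·n^2 + 63·m^2·n - 9·m^2 + 72·m^2·n - 63·m^3    [distributive law]
= 441·n - 72·n^2 + 576·m·n - 54 - 441·m - 450·m^2 - 72·m·n^2 + 135·m^2·n - 63·m^3    [combine like terms]

441·n - 72·n^2 + 576·m·n - 54 - 441·m - 450·m^2 - 72·m·n^2 + 135·m^2·n - 63·m^3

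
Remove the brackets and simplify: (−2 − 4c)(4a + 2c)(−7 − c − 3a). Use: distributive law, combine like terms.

56a + 132ac + 24a^2 + 28c + 60c^2 + 40ac^2 + 48a^2c + 8c^3

(−2 − 4c)(4a + 2c)(−7 − c − 3a)
= (−8a − 4c − 16ac − 8c^2)(−7 − c − 3a)    [distributive law]
= 56a + 8ac + 24a^2 + 28c + 4c^2 + 12ac + 112ac + 16ac^2 + 48a^2c + 56c^2 + 8c^3 + 24ac^2    [distributive law]
= 56a + 132ac + 24a^2 + 28c + 60c^2 + 40ac^2 + 48a^2c + 8c^3    [combine like terms]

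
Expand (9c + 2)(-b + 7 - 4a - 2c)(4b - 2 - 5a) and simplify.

(9c + 2)(-b + 7 - 4a - 2c)(4b - 2 - 5a)
= (-9bc + 63c - 36ac - 18c² - 2b + 14 - 8a - 4c)(4b - 2 - 5a)    [distributive law]
= (-9bc + 59c - 36ac - 18c² - 2b + 14 - 8a)(4b - 2 - 5a)    [combine like terms]
= -36b²c + 18bc + 45abc + 236bc - 118c - 295ac - 144abc + 72ac + 180a²c - 72bc² + 36c² + 90ac² - 8b² + 4b + 10ab + 56b - 28 - 70a - 32ab + 16a + 40a²    [distributive law]
= -36b²c + 254bc - 99abc - 118c - 223ac + 180a²c - 72bc² + 36c² + 90ac² - 8b² + 60b - 22ab - 28 - 54a + 40a²    [combine like terms]

-36b²c + 254bc - 99abc - 118c - 223ac + 180a²c - 72bc² + 36c² + 90ac² - 8b² + 60b - 22ab - 28 - 54a + 40a²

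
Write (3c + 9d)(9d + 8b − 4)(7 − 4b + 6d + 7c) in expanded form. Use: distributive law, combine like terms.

(3c + 9d)(9d + 8b − 4)(7 − 4b + 6d + 7c)
= (27cd + 24bc − 12c + 81d^2 + 72bd − 36d)(7 − 4b + 6d + 7c)    [distributive law]
= 189cd − 108bcd + 162cd^2 + 189c^2d + 168bc − 96b^2c + 144bcd + 168bc^2 − 84c + 48bc − 72cd − 84c^2 + 567d^2 − 324bd^2 + 486d^3 + 567cd^2 + 504bd − 288b^2d + 432bd^2 + 504bcd − 252d + 144bd − 216d^2 − 252cd    [distributive law]
= −135cd + 540bcd + 729cd^2 + 189c^2d + 216bc − 96b^2c + 168bc^2 − 84c − 84c^2 + 351d^2 + 108bd^2 + 486d^3 + 648bd − 288b^2d − 252d    [combine like terms]

−135cd + 540bcd + 729cd^2 + 189c^2d + 216bc − 96b^2c + 168bc^2 − 84c − 84c^2 + 351d^2 + 108bd^2 + 486d^3 + 648bd − 288b^2d − 252d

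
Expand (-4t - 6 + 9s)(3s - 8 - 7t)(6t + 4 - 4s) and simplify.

-562st^2 - 1136st + 462s^2t + 556t^2 + 584t + 168t^3 - 552s + 468s^2 + 192 - 108s^3

(-4t - 6 + 9s)(3s - 8 - 7t)(6t + 4 - 4s)
= (-12st + 32t + 28t^2 - 18s + 48 + 42t + 27s^2 - 72s - 63st)(6t + 4 - 4s)    [distributive law]
= (-75st + 74t + 28t^2 - 90s + 48 + 27s^2)(6t + 4 - 4s)    [combine like terms]
= -450st^2 - 300st + 300s^2t + 444t^2 + 296t - 296st + 168t^3 + 112t^2 - 112st^2 - 540st - 360s + 360s^2 + 288t + 192 - 192s + 162s^2t + 108s^2 - 108s^3    [distributive law]
= -562st^2 - 1136st + 462s^2t + 556t^2 + 584t + 168t^3 - 552s + 468s^2 + 192 - 108s^3    [combine like terms]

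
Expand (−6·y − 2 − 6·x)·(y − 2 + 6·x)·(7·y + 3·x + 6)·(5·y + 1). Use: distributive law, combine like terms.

−210·y^4 + 128·y^3 − 1560·x·y^3 − 1422·x·y^2 + 474·y^2 − 162·x·y + 208·y − 1890·x^2·y^2 − 1458·x^2·y + 12·x + 24 − 540·x^3·y − 108·x^3 − 216·x^2

(−6·y − 2 − 6·x)·(y − 2 + 6·x)·(7·y + 3·x + 6)·(5·y + 1)
= (−6·y^2 + 12·y − 36·x·y − 2·y + 4 − 12·x − 6·x·y + 12·x − 36·x^2)·(7·y + 3·x + 6)·(5·y + 1)    [distributive law]
= (−6·y^2 + 10·y − 42·x·y + 4 − 36·x^2)·(7·y + 3·x + 6)·(5·y + 1)    [combine like terms]
= (−42·y^3 − 18·x·y^2 − 36·y^2 + 70·y^2 + 30·x·y + 60·y − 294·x·y^2 − 126·x^2·y − 252·x·y + 28·y + 12·x + 24 − 252·x^2·y − 108·x^3 − 216·x^2)·(5·y + 1)    [distributive law]
= (−42·y^3 − 312·x·y^2 + 34·y^2 − 222·x·y + 88·y − 378·x^2·y + 12·x + 24 − 108·x^3 − 216·x^2)·(5·y + 1)    [combine like terms]
= −210·y^4 − 42·y^3 − 1560·x·y^3 − 312·x·y^2 + 170·y^3 + 34·y^2 − 1110·x·y^2 − 222·x·y + 440·y^2 + 88·y − 1890·x^2·y^2 − 378·x^2·y + 60·x·y + 12·x + 120·y + 24 − 540·x^3·y − 108·x^3 − 1080·x^2·y − 216·x^2    [distributive law]
= −210·y^4 + 128·y^3 − 1560·x·y^3 − 1422·x·y^2 + 474·y^2 − 162·x·y + 208·y − 1890·x^2·y^2 − 1458·x^2·y + 12·x + 24 − 540·x^3·y − 108·x^3 − 216·x^2    [combine like terms]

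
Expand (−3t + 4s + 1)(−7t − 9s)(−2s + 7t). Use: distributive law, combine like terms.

−49st² + 147t³ − 250s²t + 72s³ − 49st − 49t² + 18s²

(−3t + 4s + 1)(−7t − 9s)(−2s + 7t)
= (21t² + 27st − 28st − 36s² − 7t − 9s)(−2s + 7t)    [distributive law]
= (21t² − st − 36s² − 7t − 9s)(−2s + 7t)    [combine like terms]
= −42st² + 147t³ + 2s²t − 7st² + 72s³ − 252s²t + 14st − 49t² + 18s² − 63st    [distributive law]
= −49st² + 147t³ − 250s²t + 72s³ − 49st − 49t² + 18s²    [combine like terms]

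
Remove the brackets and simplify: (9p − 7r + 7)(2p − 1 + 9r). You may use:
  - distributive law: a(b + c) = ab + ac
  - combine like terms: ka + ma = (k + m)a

(9p − 7r + 7)(2p − 1 + 9r)
= 18p^2 − 9p + 81pr − 14pr + 7r − 63r^2 + 14p − 7 + 63r    [distributive law]
= 18p^2 + 5p + 67pr + 70r − 63r^2 − 7    [combine like terms]

18p^2 + 5p + 67pr + 70r − 63r^2 − 7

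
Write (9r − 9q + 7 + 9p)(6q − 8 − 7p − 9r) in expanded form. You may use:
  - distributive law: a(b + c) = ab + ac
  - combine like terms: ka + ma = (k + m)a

(9r − 9q + 7 + 9p)(6q − 8 − 7p − 9r)
= 54qr − 72r − 63pr − 81r² − 54q² + 72q + 63pq + 81qr + 42q − 56 − 49p − 63r + 54pq − 72p − 63p² − 81pr    [distributive law]
= 135qr − 135r − 144pr − 81r² − 54q² + 114q + 117pq − 56 − 121p − 63p²    [combine like terms]

135qr − 135r − 144pr − 81r² − 54q² + 114q + 117pq − 56 − 121p − 63p²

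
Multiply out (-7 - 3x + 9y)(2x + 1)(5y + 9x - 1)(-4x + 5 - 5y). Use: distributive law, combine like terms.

1483x^2y + 296xy + 380xy^2 + 318x^3 - 551x^2 - 258x - 255y + 445y^2 + 35 - 258x^3y - 1020x^2y^2 + 216x^4 - 450xy^3 - 225y^3

(-7 - 3x + 9y)(2x + 1)(5y + 9x - 1)(-4x + 5 - 5y)
= (-14x - 7 - 6x^2 - 3x + 18xy + 9y)(5y + 9x - 1)(-4x + 5 - 5y)    [distributive law]
= (-17x - 7 - 6x^2 + 18xy + 9y)(5y + 9x - 1)(-4x + 5 - 5y)    [combine like terms]
= (-85xy - 153x^2 + 17x - 35y - 63x + 7 - 30x^2y - 54x^3 + 6x^2 + 90xy^2 + 162x^2y - 18xy + 45y^2 + 81xy - 9y)(-4x + 5 - 5y)    [distributive law]
= (-22xy - 147x^2 - 46x - 44y + 7 + 132x^2y - 54x^3 + 90xy^2 + 45y^2)(-4x + 5 - 5y)    [combine like terms]
= 88x^2y - 110xy + 110xy^2 + 588x^3 - 735x^2 + 735x^2y + 184x^2 - 230x + 230xy + 176xy - 220y + 220y^2 - 28x + 35 - 35y - 528x^3y + 660x^2y - 660x^2y^2 + 216x^4 - 270x^3 + 270x^3y - 360x^2y^2 + 450xy^2 - 450xy^3 - 180xy^2 + 225y^2 - 225y^3    [distributive law]
= 1483x^2y + 296xy + 380xy^2 + 318x^3 - 551x^2 - 258x - 255y + 445y^2 + 35 - 258x^3y - 1020x^2y^2 + 216x^4 - 450xy^3 - 225y^3    [combine like terms]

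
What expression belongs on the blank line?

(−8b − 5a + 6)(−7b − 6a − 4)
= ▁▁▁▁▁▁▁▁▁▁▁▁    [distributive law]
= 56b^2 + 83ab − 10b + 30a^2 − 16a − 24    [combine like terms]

By distributive law:

56b^2 + 48ab + 32b + 35ab + 30a^2 + 20a − 42b − 36a − 24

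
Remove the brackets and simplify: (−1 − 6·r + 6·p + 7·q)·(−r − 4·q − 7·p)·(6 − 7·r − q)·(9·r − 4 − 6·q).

−62·r² − 24·r − 112·q·r + 429·r³ + 983·q·r² − 2702·q²·r − 96·q + 544·q² + 920·q³ − 290·p·r − 168·p + 1528·p·q + 2511·p·r² − 6907·p·q·r + 2378·p·q² − 378·r⁴ − 873·q·r³ + 2361·q²·r² − 822·q³·r − 2268·p·r³ + 5787·p·q·r² − 2193·p·q²·r − 438·p·q³ − 3444·p²·r + 1008·p² + 1344·p²·q + 2646·p²·r² − 1386·p²·q·r − 252·p²·q² − 168·q⁴

(−1 − 6·r + 6·p + 7·q)·(−r − 4·q − 7·p)·(6 − 7·r − q)·(9·r − 4 − 6·q)
= (r + 4·q + 7·p + 6·r² + 24·q·r + 42·p·r − 6·p·r − 24·p·q − 42·p² − 7·q·r − 28·q² − 49·p·q)·(6 − 7·r − q)·(9·r − 4 − 6·q)    [distributive law]
= (r + 4·q + 7·p + 6·r² + 17·q·r + 36·p·r − 73·p·q − 42·p² − 28·q²)·(6 − 7·r − q)·(9·r − 4 − 6·q)    [combine like terms]
= (6·r − 7·r² − q·r + 24·q − 28·q·r − 4·q² + 42·p − 49·p·r − 7·p·q + 36·r² − 42·r³ − 6·q·r² + 102·q·r − 119·q·r² − 17·q²·r + 216·p·r − 252·p·r² − 36·p·q·r − 438·p·q + 511·p·q·r + 73·p·q² − 252·p² + 294·p²·r + 42·p²·q − 168·q² + 196·q²·r + 28·q³)·(9·r − 4 − 6·q)    [distributive law]
= (6·r + 29·r² + 73·q·r + 24·q − 172·q² + 42·p + 167·p·r − 445·p·q − 42·r³ − 125·q·r² + 179·q²·r − 252·p·r² + 475·p·q·r + 73·p·q² − 252·p² + 294·p²·r + 42·p²·q + 28·q³)·(9·r − 4 − 6·q)    [combine like terms]
= 54·r² − 24·r − 36·q·r + 261·r³ − 116·r² − 174·q·r² + 657·q·r² − 292·q·r − 438·q²·r + 216·q·r − 96·q − 144·q² − 1548·q²·r + 688·q² + 1032·q³ + 378·p·r − 168·p − 252·p·q + 1503·p·r² − 668·p·r − 1002·p·q·r − 4005·p·q·r + 1780·p·q + 2670·p·q² − 378·r⁴ + 168·r³ + 252·q·r³ − 1125·q·r³ + 500·q·r² + 750·q²·r² + 1611·q²·r² − 716·q²·r − 1074·q³·r − 2268·p·r³ + 1008·p·r² + 1512·p·q·r² + 4275·p·q·r² − 1900·p·q·r − 2850·p·q²·r + 657·p·q²·r − 292·p·q² − 438·p·q³ − 2268·p²·r + 1008·p² + 1512·p²·q + 2646·p²·r² − 1176·p²·r − 1764·p²·q·r + 378·p²·q·r − 168·p²·q − 252·p²·q² + 252·q³·r − 112·q³ − 168·q⁴    [distributive law]
= −62·r² − 24·r − 112·q·r + 429·r³ + 983·q·r² − 2702·q²·r − 96·q + 544·q² + 920·q³ − 290·p·r − 168·p + 1528·p·q + 2511·p·r² − 6907·p·q·r + 2378·p·q² − 378·r⁴ − 873·q·r³ + 2361·q²·r² − 822·q³·r − 2268·p·r³ + 5787·p·q·r² − 2193·p·q²·r − 438·p·q³ − 3444·p²·r + 1008·p² + 1344·p²·q + 2646·p²·r² − 1386·p²·q·r − 252·p²·q² − 168·q⁴    [combine like terms]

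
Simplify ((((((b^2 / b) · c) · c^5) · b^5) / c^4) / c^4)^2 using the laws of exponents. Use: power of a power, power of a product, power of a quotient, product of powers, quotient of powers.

((((((b^2 / b) · c) · c^5) · b^5) / c^4) / c^4)^2
= ((((((b^2 / b) · c) · c^5) · b^5) / c^4)^2) / ((c^4)^2)    [power of a quotient]
= ((((((b^2 / b) · c) · c^5) · b^5)^2) / ((c^4)^2)) / ((c^4)^2)    [power of a quotient]
= ((((((b^2 / b) · c) · c^5)^2) · ((b^5)^2)) / ((c^4)^2)) / ((c^4)^2)    [power of a product]
= ((((((b^2 / b) · c)^2) · ((c^5)^2)) · ((b^5)^2)) / ((c^4)^2)) / ((c^4)^2)    [power of a product]
= ((((((b^2 / b)^2) · (c^2)) · ((c^5)^2)) · ((b^5)^2)) / ((c^4)^2)) / ((c^4)^2)    [power of a product]
= (((((((b^2)^2) / (b^2)) · (c^2)) · ((c^5)^2)) · ((b^5)^2)) / ((c^4)^2)) / ((c^4)^2)    [power of a quotient]
= (((((b^4 / (b^2)) · (c^2)) · ((c^5)^2)) · ((b^5)^2)) / ((c^4)^2)) / ((c^4)^2)    [power of a power]
= ((((b^2 · (c^2)) · ((c^5)^2)) · ((b^5)^2)) / ((c^4)^2)) / ((c^4)^2)    [quotient of powers]
= ((((b^2 · c^2) · c^10) · ((b^5)^2)) / ((c^4)^2)) / ((c^4)^2)    [power of a power]
= ((((b^2 · c^2) · c^10) · b^10) / ((c^4)^2)) / ((c^4)^2)    [power of a power]
= ((((b^2 · c^2) · c^10) · b^10) / c^8) / ((c^4)^2)    [power of a power]
= ((((b^2 · c^2) · c^10) · b^10) / c^8) / c^8    [power of a power]
= b^12c^(-4)    [quotient of powers; product of powers]

b^12c^(-4)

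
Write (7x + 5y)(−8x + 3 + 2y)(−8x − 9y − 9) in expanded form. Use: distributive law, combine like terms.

(7x + 5y)(−8x + 3 + 2y)(−8x − 9y − 9)
= (−56x^2 + 21x + 14xy − 40xy + 15y + 10y^2)(−8x − 9y − 9)    [distributive law]
= (−56x^2 + 21x − 26xy + 15y + 10y^2)(−8x − 9y − 9)    [combine like terms]
= 448x^3 + 504x^2y + 504x^2 − 168x^2 − 189xy − 189x + 208x^2y + 234xy^2 + 234xy − 120xy − 135y^2 − 135y − 80xy^2 − 90y^3 − 90y^2    [distributive law]
= 448x^3 + 712x^2y + 336x^2 − 75xy − 189x + 154xy^2 − 225y^2 − 135y − 90y^3    [combine like terms]

448x^3 + 712x^2y + 336x^2 − 75xy − 189x + 154xy^2 − 225y^2 − 135y − 90y^3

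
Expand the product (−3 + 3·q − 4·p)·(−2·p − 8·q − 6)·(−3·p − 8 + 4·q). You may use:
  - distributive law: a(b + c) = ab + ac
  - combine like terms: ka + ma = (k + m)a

(−3 + 3·q − 4·p)·(−2·p − 8·q − 6)·(−3·p − 8 + 4·q)
= (6·p + 24·q + 18 − 6·p·q − 24·q² − 18·q + 8·p² + 32·p·q + 24·p)·(−3·p − 8 + 4·q)    [distributive law]
= (30·p + 6·q + 18 + 26·p·q − 24·q² + 8·p²)·(−3·p − 8 + 4·q)    [combine like terms]
= −90·p² − 240·p + 120·p·q − 18·p·q − 48·q + 24·q² − 54·p − 144 + 72·q − 78·p²·q − 208·p·q + 104·p·q² + 72·p·q² + 192·q² − 96·q³ − 24·p³ − 64·p² + 32·p²·q    [distributive law]
= −154·p² − 294·p − 106·p·q + 24·q + 216·q² − 144 − 46·p²·q + 176·p·q² − 96·q³ − 24·p³    [combine like terms]

−154·p² − 294·p − 106·p·q + 24·q + 216·q² − 144 − 46·p²·q + 176·p·q² − 96·q³ − 24·p³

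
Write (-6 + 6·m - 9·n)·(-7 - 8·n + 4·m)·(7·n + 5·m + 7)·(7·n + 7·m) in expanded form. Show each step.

7497·n^2 + 5733·m·n - 1764·m^2 + 2058·n + 2058·m + 8967·n^3 + 5502·m·n^2 - 4599·m^2·n - 1134·m^3 + 1932·m·n^3 - 3360·m^2·n^2 - 924·m^3·n + 840·m^4 + 3528·n^4

(-6 + 6·m - 9·n)·(-7 - 8·n + 4·m)·(7·n + 5·m + 7)·(7·n + 7·m)
= (42 + 48·n - 24·m - 42·m - 48·m·n + 24·m^2 + 63·n + 72·n^2 - 36·m·n)·(7·n + 5·m + 7)·(7·n + 7·m)    [distributive law]
= (42 + 111·n - 66·m - 84·m·n + 24·m^2 + 72·n^2)·(7·n + 5·m + 7)·(7·n + 7·m)    [combine like terms]
= (294·n + 210·m + 294 + 777·n^2 + 555·m·n + 777·n - 462·m·n - 330·m^2 - 462·m - 588·m·n^2 - 420·m^2·n - 588·m·n + 168·m^2·n + 120·m^3 + 168·m^2 + 504·n^3 + 360·m·n^2 + 504·n^2)·(7·n + 7·m)    [distributive law]
= (1071·n - 252·m + 294 + 1281·n^2 - 495·m·n - 162·m^2 - 228·m·n^2 - 252·m^2·n + 120·m^3 + 504·n^3)·(7·n + 7·m)    [combine like terms]
= 7497·n^2 + 7497·m·n - 1764·m·n - 1764·m^2 + 2058·n + 2058·m + 8967·n^3 + 8967·m·n^2 - 3465·m·n^2 - 3465·m^2·n - 1134·m^2·n - 1134·m^3 - 1596·m·n^3 - 1596·m^2·n^2 - 1764·m^2·n^2 - 1764·m^3·n + 840·m^3·n + 840·m^4 + 3528·n^4 + 3528·m·n^3    [distributive law]
= 7497·n^2 + 5733·m·n - 1764·m^2 + 2058·n + 2058·m + 8967·n^3 + 5502·m·n^2 - 4599·m^2·n - 1134·m^3 + 1932·m·n^3 - 3360·m^2·n^2 - 924·m^3·n + 840·m^4 + 3528·n^4    [combine like terms]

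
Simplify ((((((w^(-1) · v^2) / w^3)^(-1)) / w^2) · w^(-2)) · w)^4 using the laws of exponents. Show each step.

v^(-8)w^4

((((((w^(-1) · v^2) / w^3)^(-1)) / w^2) · w^(-2)) · w)^4
= ((((((w^(-1) · v^2) / w^3)^(-1)) / w^2) · w^(-2))^4) · (w^4)    [power of a product]
= ((((((w^(-1) · v^2) / w^3)^(-1)) / w^2)^4) · ((w^(-2))^4)) · (w^4)    [power of a product]
= ((((((w^(-1) · v^2) / w^3)^(-1))^4) / ((w^2)^4)) · ((w^(-2))^4)) · (w^4)    [power of a quotient]
= (((((w^(-1) · v^2) / w^3)^(-4)) / ((w^2)^4)) · ((w^(-2))^4)) · (w^4)    [power of a power]
= (((((w^(-1) · v^2)^(-4)) / ((w^3)^(-4))) / ((w^2)^4)) · ((w^(-2))^4)) · (w^4)    [power of a quotient]
= ((((((w^(-1))^(-4)) · ((v^2)^(-4))) / ((w^3)^(-4))) / ((w^2)^4)) · ((w^(-2))^4)) · (w^4)    [power of a product]
= ((((w^4 · ((v^2)^(-4))) / ((w^3)^(-4))) / ((w^2)^4)) · ((w^(-2))^4)) · (w^4)    [power of a power]
= ((((w^4 · v^(-8)) / ((w^3)^(-4))) / ((w^2)^4)) · ((w^(-2))^4)) · (w^4)    [power of a power]
= ((((w^4 · v^(-8)) / w^(-12)) / ((w^2)^4)) · ((w^(-2))^4)) · (w^4)    [power of a power]
= ((((w^4 · v^(-8)) / w^(-12)) / w^8) · ((w^(-2))^4)) · (w^4)    [power of a power]
= ((((w^4 · v^(-8)) / w^(-12)) / w^8) · w^(-8)) · (w^4)    [power of a power]
= v^(-8)w^4    [quotient of powers; product of powers]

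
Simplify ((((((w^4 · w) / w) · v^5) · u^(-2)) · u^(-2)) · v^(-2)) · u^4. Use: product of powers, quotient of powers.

v^3·w^4

((((((w^4 · w) / w) · v^5) · u^(-2)) · u^(-2)) · v^(-2)) · u^4
= (((((w^5 / w) · v^5) · u^(-2)) · u^(-2)) · v^(-2)) · u^4    [product of powers]
= ((((w^4 · v^5) · u^(-2)) · u^(-2)) · v^(-2)) · u^4    [quotient of powers]
= v^3·w^4    [product of powers]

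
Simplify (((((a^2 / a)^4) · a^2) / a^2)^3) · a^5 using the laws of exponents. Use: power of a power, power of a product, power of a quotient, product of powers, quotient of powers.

a^17

(((((a^2 / a)^4) · a^2) / a^2)^3) · a^5
= (((((a^2 / a)^4) · a^2)^3) / ((a^2)^3)) · a^5    [power of a quotient]
= (((((a^2 / a)^4)^3) · ((a^2)^3)) / ((a^2)^3)) · a^5    [power of a product]
= ((((a^2 / a)^12) · ((a^2)^3)) / ((a^2)^3)) · a^5    [power of a power]
= (((((a^2)^12) / (a^12)) · ((a^2)^3)) / ((a^2)^3)) · a^5    [power of a quotient]
= (((a^24 / (a^12)) · ((a^2)^3)) / ((a^2)^3)) · a^5    [power of a power]
= ((a^12 · ((a^2)^3)) / ((a^2)^3)) · a^5    [quotient of powers]
= ((a^12 · a^6) / ((a^2)^3)) · a^5    [power of a power]
= (a^18 / ((a^2)^3)) · a^5    [product of powers]
= (a^18 / a^6) · a^5    [power of a power]
= a^12 · a^5    [quotient of powers]
= a^17    [product of powers]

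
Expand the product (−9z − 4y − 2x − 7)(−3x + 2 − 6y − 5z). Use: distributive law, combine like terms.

(−9z − 4y − 2x − 7)(−3x + 2 − 6y − 5z)
= 27xz − 18z + 54yz + 45z^2 + 12xy − 8y + 24y^2 + 20yz + 6x^2 − 4x + 12xy + 10xz + 21x − 14 + 42y + 35z    [distributive law]
= 37xz + 17z + 74yz + 45z^2 + 24xy + 34y + 24y^2 + 6x^2 + 17x − 14    [combine like terms]

37xz + 17z + 74yz + 45z^2 + 24xy + 34y + 24y^2 + 6x^2 + 17x − 14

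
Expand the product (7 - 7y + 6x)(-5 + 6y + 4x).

(7 - 7y + 6x)(-5 + 6y + 4x)
= -35 + 42y + 28x + 35y - 42y² - 28xy - 30x + 36xy + 24x²    [distributive law]
= -35 + 77y - 2x - 42y² + 8xy + 24x²    [combine like terms]

-35 + 77y - 2x - 42y² + 8xy + 24x²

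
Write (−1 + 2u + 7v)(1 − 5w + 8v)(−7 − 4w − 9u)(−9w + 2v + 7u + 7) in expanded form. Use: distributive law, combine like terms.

−280w + 63v + 14u + 49 + 139w^2 + 1618vw − 53uw − 682uv − 161u^2 + 180w^3 − 1301vw^2 − 13uw^2 + 4461uvw + 911u^2w − 2730v^2 + 2458v^2w − 6478uv^2 − 1765u^2v − 126u^3 − 360uw^3 − 1199uvw^2 − 530u^2w^2 + 3233u^2vw + 630u^3w + 3470uv^2w − 3816u^2v^2 − 1008u^3v − 1260vw^3 + 2296v^2w^2 − 784v^3 − 448v^3w − 1008uv^3

(−1 + 2u + 7v)(1 − 5w + 8v)(−7 − 4w − 9u)(−9w + 2v + 7u + 7)
= (−1 + 5w − 8v + 2u − 10uw + 16uv + 7v − 35vw + 56v^2)(−7 − 4w − 9u)(−9w + 2v + 7u + 7)    [distributive law]
= (−1 + 5w − v + 2u − 10uw + 16uv − 35vw + 56v^2)(−7 − 4w − 9u)(−9w + 2v + 7u + 7)    [combine like terms]
= (7 + 4w + 9u − 35w − 20w^2 − 45uw + 7v + 4vw + 9uv − 14u − 8uw − 18u^2 + 70uw + 40uw^2 + 90u^2w − 112uv − 64uvw − 144u^2v + 245vw + 140vw^2 + 315uvw − 392v^2 − 224v^2w − 504uv^2)(−9w + 2v + 7u + 7)    [distributive law]
= (7 − 31w − 5u − 20w^2 + 17uw + 7v + 249vw − 103uv − 18u^2 + 40uw^2 + 90u^2w + 251uvw − 144u^2v + 140vw^2 − 392v^2 − 224v^2w − 504uv^2)(−9w + 2v + 7u + 7)    [combine like terms]
= −63w + 14v + 49u + 49 + 279w^2 − 62vw − 217uw − 217w + 45uw − 10uv − 35u^2 − 35u + 180w^3 − 40vw^2 − 140uw^2 − 140w^2 − 153uw^2 + 34uvw + 119u^2w + 119uw − 63vw + 14v^2 + 49uv + 49v − 2241vw^2 + 498v^2w + 1743uvw + 1743vw + 927uvw − 206uv^2 − 721u^2v − 721uv + 162u^2w − 36u^2v − 126u^3 − 126u^2 − 360uw^3 + 80uvw^2 + 280u^2w^2 + 280uw^2 − 810u^2w^2 + 180u^2vw + 630u^3w + 630u^2w − 2259uvw^2 + 502uv^2w + 1757u^2vw + 1757uvw + 1296u^2vw − 288u^2v^2 − 1008u^3v − 1008u^2v − 1260vw^3 + 280v^2w^2 + 980uvw^2 + 980vw^2 + 3528v^2w − 784v^3 − 2744uv^2 − 2744v^2 + 2016v^2w^2 − 448v^3w − 1568uv^2w − 1568v^2w + 4536uv^2w − 1008uv^3 − 3528u^2v^2 − 3528uv^2    [distributive law]
= −280w + 63v + 14u + 49 + 139w^2 + 1618vw − 53uw − 682uv − 161u^2 + 180w^3 − 1301vw^2 − 13uw^2 + 4461uvw + 911u^2w − 2730v^2 + 2458v^2w − 6478uv^2 − 1765u^2v − 126u^3 − 360uw^3 − 1199uvw^2 − 530u^2w^2 + 3233u^2vw + 630u^3w + 3470uv^2w − 3816u^2v^2 − 1008u^3v − 1260vw^3 + 2296v^2w^2 − 784v^3 − 448v^3w − 1008uv^3    [combine like terms]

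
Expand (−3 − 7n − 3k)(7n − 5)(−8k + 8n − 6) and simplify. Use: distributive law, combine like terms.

(−3 − 7n − 3k)(7n − 5)(−8k + 8n − 6)
= (−21n + 15 − 49n^2 + 35n − 21kn + 15k)(−8k + 8n − 6)    [distributive law]
= (14n + 15 − 49n^2 − 21kn + 15k)(−8k + 8n − 6)    [combine like terms]
= −112kn + 112n^2 − 84n − 120k + 120n − 90 + 392kn^2 − 392n^3 + 294n^2 + 168k^2n − 168kn^2 + 126kn − 120k^2 + 120kn − 90k    [distributive law]
= 134kn + 406n^2 + 36n − 210k − 90 + 224kn^2 − 392n^3 + 168k^2n − 120k^2    [combine like terms]

134kn + 406n^2 + 36n − 210k − 90 + 224kn^2 − 392n^3 + 168k^2n − 120k^2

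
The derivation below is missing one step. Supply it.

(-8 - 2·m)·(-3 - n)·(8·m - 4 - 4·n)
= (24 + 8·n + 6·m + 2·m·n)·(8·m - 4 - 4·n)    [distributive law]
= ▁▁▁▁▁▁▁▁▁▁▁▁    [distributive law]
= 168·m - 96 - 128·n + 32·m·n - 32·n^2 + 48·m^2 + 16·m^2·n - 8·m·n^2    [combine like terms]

Applying distributive law to the line above:

192·m - 96 - 96·n + 64·m·n - 32·n - 32·n^2 + 48·m^2 - 24·m - 24·m·n + 16·m^2·n - 8·m·n - 8·m·n^2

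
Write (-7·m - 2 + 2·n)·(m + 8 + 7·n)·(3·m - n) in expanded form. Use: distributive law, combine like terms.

-21·m³ - 134·m²·n - 174·m² + 64·m·n + 89·m·n² - 48·m + 16·n - 2·n² - 14·n³

(-7·m - 2 + 2·n)·(m + 8 + 7·n)·(3·m - n)
= (-7·m² - 56·m - 49·m·n - 2·m - 16 - 14·n + 2·m·n + 16·n + 14·n²)·(3·m - n)    [distributive law]
= (-7·m² - 58·m - 47·m·n - 16 + 2·n + 14·n²)·(3·m - n)    [combine like terms]
= -21·m³ + 7·m²·n - 174·m² + 58·m·n - 141·m²·n + 47·m·n² - 48·m + 16·n + 6·m·n - 2·n² + 42·m·n² - 14·n³    [distributive law]
= -21·m³ - 134·m²·n - 174·m² + 64·m·n + 89·m·n² - 48·m + 16·n - 2·n² - 14·n³    [combine like terms]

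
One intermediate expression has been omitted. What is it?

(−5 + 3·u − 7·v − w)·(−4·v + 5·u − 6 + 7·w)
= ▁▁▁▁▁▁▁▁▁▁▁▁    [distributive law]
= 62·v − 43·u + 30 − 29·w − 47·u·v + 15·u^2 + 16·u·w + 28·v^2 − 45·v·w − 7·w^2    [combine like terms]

Applying distributive law to the line above:

20·v − 25·u + 30 − 35·w − 12·u·v + 15·u^2 − 18·u + 21·u·w + 28·v^2 − 35·u·v + 42·v − 49·v·w + 4·v·w − 5·u·w + 6·w − 7·w^2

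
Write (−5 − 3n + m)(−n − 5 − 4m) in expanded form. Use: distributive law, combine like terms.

20n + 25 + 15m + 3n^2 + 11mn − 4m^2

(−5 − 3n + m)(−n − 5 − 4m)
= 5n + 25 + 20m + 3n^2 + 15n + 12mn − mn − 5m − 4m^2    [distributive law]
= 20n + 25 + 15m + 3n^2 + 11mn − 4m^2    [combine like terms]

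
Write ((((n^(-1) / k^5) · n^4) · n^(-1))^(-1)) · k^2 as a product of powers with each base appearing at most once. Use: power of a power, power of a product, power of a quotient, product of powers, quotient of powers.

k^7·n^(-2)

((((n^(-1) / k^5) · n^4) · n^(-1))^(-1)) · k^2
= ((((n^(-1) / k^5) · n^4)^(-1)) · ((n^(-1))^(-1))) · k^2    [power of a product]
= ((((n^(-1) / k^5)^(-1)) · ((n^4)^(-1))) · ((n^(-1))^(-1))) · k^2    [power of a product]
= (((((n^(-1))^(-1)) / ((k^5)^(-1))) · ((n^4)^(-1))) · ((n^(-1))^(-1))) · k^2    [power of a quotient]
= (((n / ((k^5)^(-1))) · ((n^4)^(-1))) · ((n^(-1))^(-1))) · k^2    [power of a power]
= (((n / k^(-5)) · ((n^4)^(-1))) · ((n^(-1))^(-1))) · k^2    [power of a power]
= (((n / k^(-5)) · n^(-4)) · ((n^(-1))^(-1))) · k^2    [power of a power]
= (((n / k^(-5)) · n^(-4)) · n) · k^2    [power of a power]
= k^7·n^(-2)    [quotient of powers; product of powers]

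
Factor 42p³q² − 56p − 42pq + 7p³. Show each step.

7p(6p²q² − 8 − 6q + p²)

42p³q² − 56p − 42pq + 7p³
= 7(6p³q² − 8p − 6pq + p³)    [factor out 7]
= 7p(6p²q² − 8 − 6q + p²)    [factor out p]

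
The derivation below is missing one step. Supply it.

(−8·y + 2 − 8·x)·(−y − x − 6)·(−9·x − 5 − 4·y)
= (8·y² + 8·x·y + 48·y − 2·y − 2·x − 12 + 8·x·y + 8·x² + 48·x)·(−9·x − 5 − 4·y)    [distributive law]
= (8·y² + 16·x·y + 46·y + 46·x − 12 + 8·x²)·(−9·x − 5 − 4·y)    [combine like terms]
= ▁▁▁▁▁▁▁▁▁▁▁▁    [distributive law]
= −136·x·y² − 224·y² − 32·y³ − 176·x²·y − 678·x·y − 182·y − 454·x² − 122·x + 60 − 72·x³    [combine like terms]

After distributive law, the bracketed line is:

−72·x·y² − 40·y² − 32·y³ − 144·x²·y − 80·x·y − 64·x·y² − 414·x·y − 230·y − 184·y² − 414·x² − 230·x − 184·x·y + 108·x + 60 + 48·y − 72·x³ − 40·x² − 32·x²·y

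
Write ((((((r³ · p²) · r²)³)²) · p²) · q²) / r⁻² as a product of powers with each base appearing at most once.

p¹⁴·q²·r³²

((((((r³ · p²) · r²)³)²) · p²) · q²) / r⁻²
= (((((r³ · p²) · r²)⁶) · p²) · q²) / r⁻²    [power of a power]
= (((((r³ · p²)⁶) · ((r²)⁶)) · p²) · q²) / r⁻²    [power of a product]
= ((((((r³)⁶) · ((p²)⁶)) · ((r²)⁶)) · p²) · q²) / r⁻²    [power of a product]
= ((((r¹⁸ · ((p²)⁶)) · ((r²)⁶)) · p²) · q²) / r⁻²    [power of a power]
= ((((r¹⁸ · p¹²) · ((r²)⁶)) · p²) · q²) / r⁻²    [power of a power]
= ((((r¹⁸ · p¹²) · r¹²) · p²) · q²) / r⁻²    [power of a power]
= p¹⁴·q²·r³²    [quotient of powers; product of powers]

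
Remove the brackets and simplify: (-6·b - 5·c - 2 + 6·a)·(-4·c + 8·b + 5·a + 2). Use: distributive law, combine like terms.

(-6·b - 5·c - 2 + 6·a)·(-4·c + 8·b + 5·a + 2)
= 24·b·c - 48·b^2 - 30·a·b - 12·b + 20·c^2 - 40·b·c - 25·a·c - 10·c + 8·c - 16·b - 10·a - 4 - 24·a·c + 48·a·b + 30·a^2 + 12·a    [distributive law]
= -16·b·c - 48·b^2 + 18·a·b - 28·b + 20·c^2 - 49·a·c - 2·c + 2·a - 4 + 30·a^2    [combine like terms]

-16·b·c - 48·b^2 + 18·a·b - 28·b + 20·c^2 - 49·a·c - 2·c + 2·a - 4 + 30·a^2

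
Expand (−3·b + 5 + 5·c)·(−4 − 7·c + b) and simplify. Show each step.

(−3·b + 5 + 5·c)·(−4 − 7·c + b)
= 12·b + 21·b·c − 3·b^2 − 20 − 35·c + 5·b − 20·c − 35·c^2 + 5·b·c    [distributive law]
= 17·b + 26·b·c − 3·b^2 − 20 − 55·c − 35·c^2    [combine like terms]

17·b + 26·b·c − 3·b^2 − 20 − 55·c − 35·c^2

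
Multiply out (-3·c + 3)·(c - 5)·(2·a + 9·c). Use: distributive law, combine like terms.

-6·a·c^2 - 27·c^3 + 36·a·c + 162·c^2 - 30·a - 135·c

(-3·c + 3)·(c - 5)·(2·a + 9·c)
= (-3·c^2 + 15·c + 3·c - 15)·(2·a + 9·c)    [distributive law]
= (-3·c^2 + 18·c - 15)·(2·a + 9·c)    [combine like terms]
= -6·a·c^2 - 27·c^3 + 36·a·c + 162·c^2 - 30·a - 135·c    [distributive law]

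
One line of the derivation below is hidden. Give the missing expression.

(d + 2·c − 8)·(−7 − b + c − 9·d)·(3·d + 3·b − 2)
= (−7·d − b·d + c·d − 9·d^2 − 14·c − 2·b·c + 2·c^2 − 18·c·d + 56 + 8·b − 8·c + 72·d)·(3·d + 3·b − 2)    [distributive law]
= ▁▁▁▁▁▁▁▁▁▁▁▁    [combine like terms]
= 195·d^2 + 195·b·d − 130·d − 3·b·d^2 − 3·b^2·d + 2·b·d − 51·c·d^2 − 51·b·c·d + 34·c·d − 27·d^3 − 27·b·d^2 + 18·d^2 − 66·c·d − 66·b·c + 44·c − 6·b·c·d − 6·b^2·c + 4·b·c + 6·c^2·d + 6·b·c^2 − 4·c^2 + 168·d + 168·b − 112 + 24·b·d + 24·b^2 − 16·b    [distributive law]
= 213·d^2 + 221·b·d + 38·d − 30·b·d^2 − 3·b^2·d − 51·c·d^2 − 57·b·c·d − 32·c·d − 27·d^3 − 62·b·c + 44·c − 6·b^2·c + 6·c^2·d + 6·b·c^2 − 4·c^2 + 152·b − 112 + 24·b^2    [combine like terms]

Applying combine like terms to the line above:

(65·d − b·d − 17·c·d − 9·d^2 − 22·c − 2·b·c + 2·c^2 + 56 + 8·b)·(3·d + 3·b − 2)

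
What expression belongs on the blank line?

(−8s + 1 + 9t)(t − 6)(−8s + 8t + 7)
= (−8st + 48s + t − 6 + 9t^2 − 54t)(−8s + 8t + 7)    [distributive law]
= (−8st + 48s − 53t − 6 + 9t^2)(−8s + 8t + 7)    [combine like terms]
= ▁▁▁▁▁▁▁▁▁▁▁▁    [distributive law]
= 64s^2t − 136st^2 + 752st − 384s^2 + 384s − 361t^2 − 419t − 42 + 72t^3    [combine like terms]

After distributive law, the bracketed line is:

64s^2t − 64st^2 − 56st − 384s^2 + 384st + 336s + 424st − 424t^2 − 371t + 48s − 48t − 42 − 72st^2 + 72t^3 + 63t^2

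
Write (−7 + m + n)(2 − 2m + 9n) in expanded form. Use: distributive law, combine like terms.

−14 + 16m − 61n − 2m^2 + 7mn + 9n^2

(−7 + m + n)(2 − 2m + 9n)
= −14 + 14m − 63n + 2m − 2m^2 + 9mn + 2n − 2mn + 9n^2    [distributive law]
= −14 + 16m − 61n − 2m^2 + 7mn + 9n^2    [combine like terms]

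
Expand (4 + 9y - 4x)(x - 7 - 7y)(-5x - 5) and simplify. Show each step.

(4 + 9y - 4x)(x - 7 - 7y)(-5x - 5)
= (4x - 28 - 28y + 9xy - 63y - 63y^2 - 4x^2 + 28x + 28xy)(-5x - 5)    [distributive law]
= (32x - 28 - 91y + 37xy - 63y^2 - 4x^2)(-5x - 5)    [combine like terms]
= -160x^2 - 160x + 140x + 140 + 455xy + 455y - 185x^2y - 185xy + 315xy^2 + 315y^2 + 20x^3 + 20x^2    [distributive law]
= -140x^2 - 20x + 140 + 270xy + 455y - 185x^2y + 315xy^2 + 315y^2 + 20x^3    [combine like terms]

-140x^2 - 20x + 140 + 270xy + 455y - 185x^2y + 315xy^2 + 315y^2 + 20x^3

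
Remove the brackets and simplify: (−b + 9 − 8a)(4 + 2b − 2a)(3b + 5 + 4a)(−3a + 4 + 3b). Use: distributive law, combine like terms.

−788ab^2 + 662b^2 + 72b^3 − 1508ab + 1252b + 100a^2b − 132ab^3 − 18b^4 + 126a^2b^2 + 216a^3b − 964a + 720 − 162a^2 + 616a^3 − 192a^4

(−b + 9 − 8a)(4 + 2b − 2a)(3b + 5 + 4a)(−3a + 4 + 3b)
= (−4b − 2b^2 + 2ab + 36 + 18b − 18a − 32a − 16ab + 16a^2)(3b + 5 + 4a)(−3a + 4 + 3b)    [distributive law]
= (14b − 2b^2 − 14ab + 36 − 50a + 16a^2)(3b + 5 + 4a)(−3a + 4 + 3b)    [combine like terms]
= (42b^2 + 70b + 56ab − 6b^3 − 10b^2 − 8ab^2 − 42ab^2 − 70ab − 56a^2b + 108b + 180 + 144a − 150ab − 250a − 200a^2 + 48a^2b + 80a^2 + 64a^3)(−3a + 4 + 3b)    [distributive law]
= (32b^2 + 178b − 164ab − 6b^3 − 50ab^2 − 8a^2b + 180 − 106a − 120a^2 + 64a^3)(−3a + 4 + 3b)    [combine like terms]
= −96ab^2 + 128b^2 + 96b^3 − 534ab + 712b + 534b^2 + 492a^2b − 656ab − 492ab^2 + 18ab^3 − 24b^3 − 18b^4 + 150a^2b^2 − 200ab^2 − 150ab^3 + 24a^3b − 32a^2b − 24a^2b^2 − 540a + 720 + 540b + 318a^2 − 424a − 318ab + 360a^3 − 480a^2 − 360a^2b − 192a^4 + 256a^3 + 192a^3b    [distributive law]
= −788ab^2 + 662b^2 + 72b^3 − 1508ab + 1252b + 100a^2b − 132ab^3 − 18b^4 + 126a^2b^2 + 216a^3b − 964a + 720 − 162a^2 + 616a^3 − 192a^4    [combine like terms]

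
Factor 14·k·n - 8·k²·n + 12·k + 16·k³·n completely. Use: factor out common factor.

2·k(7·n - 4·k·n + 6 + 8·k²·n)

14·k·n - 8·k²·n + 12·k + 16·k³·n
= 2(7·k·n - 4·k²·n + 6·k + 8·k³·n)    [factor out 2]
= 2·k(7·n - 4·k·n + 6 + 8·k²·n)    [factor out k]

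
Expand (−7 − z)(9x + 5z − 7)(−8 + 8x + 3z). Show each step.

(−7 − z)(9x + 5z − 7)(−8 + 8x + 3z)
= (−63x − 35z + 49 − 9xz − 5z² + 7z)(−8 + 8x + 3z)    [distributive law]
= (−63x − 28z + 49 − 9xz − 5z²)(−8 + 8x + 3z)    [combine like terms]
= 504x − 504x² − 189xz + 224z − 224xz − 84z² − 392 + 392x + 147z + 72xz − 72x²z − 27xz² + 40z² − 40xz² − 15z³    [distributive law]
= 896x − 504x² − 341xz + 371z − 44z² − 392 − 72x²z − 67xz² − 15z³    [combine like terms]

896x − 504x² − 341xz + 371z − 44z² − 392 − 72x²z − 67xz² − 15z³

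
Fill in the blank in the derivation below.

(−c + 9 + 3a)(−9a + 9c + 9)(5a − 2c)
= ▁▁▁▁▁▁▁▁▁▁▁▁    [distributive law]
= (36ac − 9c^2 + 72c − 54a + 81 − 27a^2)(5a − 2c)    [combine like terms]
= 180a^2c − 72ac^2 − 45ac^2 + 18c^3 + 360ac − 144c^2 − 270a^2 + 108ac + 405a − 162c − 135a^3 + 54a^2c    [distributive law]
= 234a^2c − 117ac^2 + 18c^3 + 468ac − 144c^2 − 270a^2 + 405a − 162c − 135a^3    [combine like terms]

Applying distributive law to the line above:

(9ac − 9c^2 − 9c − 81a + 81c + 81 − 27a^2 + 27ac + 27a)(5a − 2c)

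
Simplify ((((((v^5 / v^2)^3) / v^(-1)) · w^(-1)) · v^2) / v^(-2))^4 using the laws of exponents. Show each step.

v^56w^(-4)

((((((v^5 / v^2)^3) / v^(-1)) · w^(-1)) · v^2) / v^(-2))^4
= ((((((v^5 / v^2)^3) / v^(-1)) · w^(-1)) · v^2)^4) / ((v^(-2))^4)    [power of a quotient]
= ((((((v^5 / v^2)^3) / v^(-1)) · w^(-1))^4) · ((v^2)^4)) / ((v^(-2))^4)    [power of a product]
= ((((((v^5 / v^2)^3) / v^(-1))^4) · ((w^(-1))^4)) · ((v^2)^4)) / ((v^(-2))^4)    [power of a product]
= ((((((v^5 / v^2)^3)^4) / ((v^(-1))^4)) · ((w^(-1))^4)) · ((v^2)^4)) / ((v^(-2))^4)    [power of a quotient]
= (((((v^5 / v^2)^12) / ((v^(-1))^4)) · ((w^(-1))^4)) · ((v^2)^4)) / ((v^(-2))^4)    [power of a power]
= ((((((v^5)^12) / ((v^2)^12)) / ((v^(-1))^4)) · ((w^(-1))^4)) · ((v^2)^4)) / ((v^(-2))^4)    [power of a quotient]
= ((((v^60 / ((v^2)^12)) / ((v^(-1))^4)) · ((w^(-1))^4)) · ((v^2)^4)) / ((v^(-2))^4)    [power of a power]
= ((((v^60 / v^24) / ((v^(-1))^4)) · ((w^(-1))^4)) · ((v^2)^4)) / ((v^(-2))^4)    [power of a power]
= (((v^36 / ((v^(-1))^4)) · ((w^(-1))^4)) · ((v^2)^4)) / ((v^(-2))^4)    [quotient of powers]
= (((v^36 / v^(-4)) · ((w^(-1))^4)) · ((v^2)^4)) / ((v^(-2))^4)    [power of a power]
= ((v^40 · ((w^(-1))^4)) · ((v^2)^4)) / ((v^(-2))^4)    [quotient of powers]
= ((v^40 · w^(-4)) · ((v^2)^4)) / ((v^(-2))^4)    [power of a power]
= ((v^40 · w^(-4)) · v^8) / ((v^(-2))^4)    [power of a power]
= ((v^40 · w^(-4)) · v^8) / v^(-8)    [power of a power]
= v^56w^(-4)    [quotient of powers; product of powers]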